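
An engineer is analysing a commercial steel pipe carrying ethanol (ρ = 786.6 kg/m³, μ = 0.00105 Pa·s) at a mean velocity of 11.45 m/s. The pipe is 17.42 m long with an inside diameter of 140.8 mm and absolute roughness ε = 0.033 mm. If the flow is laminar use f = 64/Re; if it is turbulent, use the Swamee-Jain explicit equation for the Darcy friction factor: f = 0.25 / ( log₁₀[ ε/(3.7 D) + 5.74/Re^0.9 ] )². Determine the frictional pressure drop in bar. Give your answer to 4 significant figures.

Reynolds number Re = ρVD/μ = 786.6 · 11.45 · 0.1408 / 0.00105 = 1.208e+06.
Re > 4000 → turbulent. Relative roughness ε/D = 3.3e-05/0.1408 = 0.000234. Swamee-Jain: f = 0.25/(log₁₀[0.000234/3.7 + 5.74/1.208e+06^0.9])² = 0.25/(log₁₀[6.33e-05 + 1.93e-05])² = 0.25/(-4.083)² = 0.015.
Darcy-Weisbach: ΔP = f(L/D)(ρV²/2) = 0.015·(17.42/0.1408)·(786.6·11.45²/2) = 0.015·123.7·5.156e+04 = 9.567e+04 Pa.
ΔP = 9.567e+04 Pa = 0.9567 bar.

ΔP ≈ 0.9567 bar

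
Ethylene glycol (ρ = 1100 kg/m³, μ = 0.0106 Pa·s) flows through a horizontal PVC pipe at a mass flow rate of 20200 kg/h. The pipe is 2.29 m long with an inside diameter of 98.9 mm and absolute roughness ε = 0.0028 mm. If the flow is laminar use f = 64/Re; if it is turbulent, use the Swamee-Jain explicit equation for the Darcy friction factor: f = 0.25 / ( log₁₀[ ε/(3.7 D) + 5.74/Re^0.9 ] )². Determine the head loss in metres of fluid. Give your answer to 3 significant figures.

ṁ = 20200 kg/h = 20200/3600 = 5.611 kg/s.
A = πD²/4 = π(0.0989)²/4 = 0.007682 m²; mean velocity V = ṁ/(ρA) = 5.611/(1100 · 0.007682) = 0.664 m/s.
Reynolds number Re = ρVD/μ = 1100 · 0.664 · 0.0989 / 0.0106 = 6815.
Re > 4000 → turbulent. Relative roughness ε/D = 2.8e-06/0.0989 = 2.83e-05. Swamee-Jain: f = 0.25/(log₁₀[2.83e-05/3.7 + 5.74/6815^0.9])² = 0.25/(log₁₀[7.65e-06 + 0.00204])² = 0.25/(-2.69)² = 0.03456.
Darcy-Weisbach: ΔP = f(L/D)(ρV²/2) = 0.03456·(2.29/0.0989)·(1100·0.664²/2) = 0.03456·23.15·242.5 = 194.1 Pa.
Head loss h_f = ΔP/(ρg) = 194.1/(1100·9.81) = 0.0180 m.

h_f ≈ 0.0180 m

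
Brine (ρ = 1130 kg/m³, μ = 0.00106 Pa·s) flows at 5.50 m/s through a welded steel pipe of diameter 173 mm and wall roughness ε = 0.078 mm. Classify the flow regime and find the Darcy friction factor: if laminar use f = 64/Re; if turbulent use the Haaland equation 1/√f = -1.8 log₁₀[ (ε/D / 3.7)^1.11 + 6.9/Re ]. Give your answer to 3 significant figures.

Re = ρVD/μ = 1130·5.5·0.173/0.00106 = 1.014e+06.
Re > 4000 → turbulent. ε/D = 7.8e-05/0.173 = 0.000451; Haaland: 1/√f = -1.8 log₁₀[4.52e-05 + 6.8e-06] = 7.711, so f = 0.01682.

f ≈ 0.0168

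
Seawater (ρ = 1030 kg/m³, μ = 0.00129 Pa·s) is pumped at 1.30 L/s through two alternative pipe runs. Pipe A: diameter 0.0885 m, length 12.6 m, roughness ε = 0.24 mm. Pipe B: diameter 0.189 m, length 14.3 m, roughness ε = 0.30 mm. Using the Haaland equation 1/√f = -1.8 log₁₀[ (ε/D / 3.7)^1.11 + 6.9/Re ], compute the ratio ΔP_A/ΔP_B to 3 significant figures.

ΔP_A/ΔP_B ≈ 35.0

Pipe A: V = Q/A = 0.0013/0.006151 = 0.2113 m/s; Re = 1.493e+04; ε/D = 0.00271; Haaland → f = 0.03211; ΔP_A = f(L/D)(ρV²/2) = 105.1 Pa.
Pipe B: V = Q/A = 0.0013/0.02806 = 0.04634 m/s; Re = 6993; ε/D = 0.00159; Haaland → f = 0.0359; ΔP_B = f(L/D)(ρV²/2) = 3.004 Pa.
ΔP_A/ΔP_B = 105.1/3.004 = 35.0.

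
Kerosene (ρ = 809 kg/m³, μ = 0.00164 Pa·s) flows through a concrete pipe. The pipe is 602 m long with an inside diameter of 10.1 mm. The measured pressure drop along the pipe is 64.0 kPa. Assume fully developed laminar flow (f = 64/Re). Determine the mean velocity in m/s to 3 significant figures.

For laminar flow, f = 64/Re with Re = ρVD/μ, so Darcy-Weisbach reduces to ΔP = 32μLV/D². Solving for V: V = ΔP·D²/(32μL) = 6.4e+04·(0.0101)²/(32·0.00164·602) = 0.2066 m/s.
Check: Re = ρVD/μ = 809·0.2066·0.0101/0.00164 = 1030 < 2300, so the laminar assumption holds.

V ≈ 0.207 m/s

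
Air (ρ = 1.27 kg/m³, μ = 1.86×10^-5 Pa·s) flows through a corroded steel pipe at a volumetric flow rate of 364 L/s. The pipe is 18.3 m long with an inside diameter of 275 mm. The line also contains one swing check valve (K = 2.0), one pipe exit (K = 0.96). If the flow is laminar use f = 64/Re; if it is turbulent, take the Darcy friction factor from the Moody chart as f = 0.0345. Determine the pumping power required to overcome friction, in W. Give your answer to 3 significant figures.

Q = 364 L/s = 364/1000 = 0.364 m³/s.
Cross-sectional area A = πD²/4 = π(0.275)²/4 = 0.0594 m²; mean velocity V = Q/A = 0.364/0.0594 = 6.128 m/s.
Reynolds number Re = ρVD/μ = 1.27 · 6.128 · 0.275 / 1.86e-05 = 1.151e+05.
Re > 4000 → turbulent; use the Moody-chart value f = 0.0345.
Total minor-loss coefficient ΣK = 1·2 + 1·0.96 = 2.96.
ΔP = [f·L/D + ΣK]·(ρV²/2) = [0.0345·18.3/0.275 + 2.96]·(1.27·6.128²/2) = [2.296 + 2.96]·23.85 = 125.3 Pa.
Pumping power P = QΔP = 0.364·125.3 = 45.63 W = 45.6 W.

P ≈ 45.6 W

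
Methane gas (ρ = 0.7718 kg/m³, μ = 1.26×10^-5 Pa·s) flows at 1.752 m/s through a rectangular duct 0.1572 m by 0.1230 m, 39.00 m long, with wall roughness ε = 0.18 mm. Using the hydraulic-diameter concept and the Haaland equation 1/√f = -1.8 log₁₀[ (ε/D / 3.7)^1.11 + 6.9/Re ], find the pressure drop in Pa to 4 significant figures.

Hydraulic diameter D_h = 4A/P = 4·(0.1572·0.123)/(2·(0.1572+0.123)) = 0.07734/0.5604 = 0.138 m.
Re = ρVD_h/μ = 0.7718·1.752·0.138/1.26e-05 = 1.481e+04.
ε/D_h = 0.00018/0.138 = 0.0013; Haaland gives 1/√f = -1.8 log₁₀[0.000147+0.000466] = 5.783, so f = 0.0299.
ΔP = f(L/D_h)(ρV²/2) = 0.0299·39/0.138·1.185 = 10.01 Pa.

ΔP ≈ 10.01 Pa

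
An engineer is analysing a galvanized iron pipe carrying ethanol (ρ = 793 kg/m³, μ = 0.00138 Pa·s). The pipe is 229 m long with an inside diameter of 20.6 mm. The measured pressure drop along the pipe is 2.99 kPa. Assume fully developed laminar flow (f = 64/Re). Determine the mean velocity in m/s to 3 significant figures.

V ≈ 0.125 m/s

For laminar flow, f = 64/Re with Re = ρVD/μ, so Darcy-Weisbach reduces to ΔP = 32μLV/D². Solving for V: V = ΔP·D²/(32μL) = 2990·(0.0206)²/(32·0.00138·229) = 0.1255 m/s.
Check: Re = ρVD/μ = 793·0.1255·0.0206/0.00138 = 1485 < 2300, so the laminar assumption holds.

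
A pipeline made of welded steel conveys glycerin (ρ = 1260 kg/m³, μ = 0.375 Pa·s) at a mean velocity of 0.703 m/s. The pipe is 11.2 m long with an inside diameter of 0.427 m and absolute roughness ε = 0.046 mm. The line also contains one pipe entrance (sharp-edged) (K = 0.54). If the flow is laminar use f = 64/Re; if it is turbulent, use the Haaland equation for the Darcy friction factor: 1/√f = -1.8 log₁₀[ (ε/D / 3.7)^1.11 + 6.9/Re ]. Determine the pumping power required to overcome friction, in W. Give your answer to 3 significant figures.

Reynolds number Re = ρVD/μ = 1260 · 0.703 · 0.427 / 0.375 = 1009.
Re < 2300 → laminar flow, so f = 64/Re = 64/1009 = 0.06345 (the turbulent correlation is not needed).
Total minor-loss coefficient ΣK = 1·0.54 = 0.54.
ΔP = [f·L/D + ΣK]·(ρV²/2) = [0.06345·11.2/0.427 + 0.54]·(1260·0.703²/2) = [1.664 + 0.54]·311.4 = 686.3 Pa.
Q = V·A = 0.703·0.1432 = 0.1007 m³/s.
Pumping power P = QΔP = 0.1007·686.3 = 69.09 W = 69.1 W.

P ≈ 69.1 W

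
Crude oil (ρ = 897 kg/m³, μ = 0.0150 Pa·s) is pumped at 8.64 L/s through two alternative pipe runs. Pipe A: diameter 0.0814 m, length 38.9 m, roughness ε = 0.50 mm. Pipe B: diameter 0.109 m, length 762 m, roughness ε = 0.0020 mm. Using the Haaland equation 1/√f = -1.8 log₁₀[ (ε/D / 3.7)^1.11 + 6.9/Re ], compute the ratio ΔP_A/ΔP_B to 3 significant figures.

ΔP_A/ΔP_B ≈ 0.247

Pipe A: V = Q/A = 0.00864/0.005204 = 1.66 m/s; Re = 8082; ε/D = 0.00614; Haaland → f = 0.04005; ΔP_A = f(L/D)(ρV²/2) = 2.366e+04 Pa.
Pipe B: V = Q/A = 0.00864/0.009331 = 0.9259 m/s; Re = 6035; ε/D = 1.83e-05; Haaland → f = 0.03567; ΔP_B = f(L/D)(ρV²/2) = 9.589e+04 Pa.
ΔP_A/ΔP_B = 2.366e+04/9.589e+04 = 0.247.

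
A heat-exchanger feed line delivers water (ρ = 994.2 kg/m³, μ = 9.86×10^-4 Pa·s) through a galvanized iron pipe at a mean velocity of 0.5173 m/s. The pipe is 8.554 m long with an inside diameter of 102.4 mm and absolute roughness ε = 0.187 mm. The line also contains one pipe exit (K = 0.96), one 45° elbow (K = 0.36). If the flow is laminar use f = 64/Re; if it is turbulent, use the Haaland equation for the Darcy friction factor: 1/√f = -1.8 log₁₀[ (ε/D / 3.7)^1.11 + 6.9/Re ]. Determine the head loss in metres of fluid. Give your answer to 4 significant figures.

Reynolds number Re = ρVD/μ = 994.2 · 0.5173 · 0.1024 / 0.000986 = 5.341e+04.
Re > 4000 → turbulent. Relative roughness ε/D = 0.000187/0.1024 = 0.00183. Haaland: 1/√f = -1.8 log₁₀[(0.00183/3.7)^1.11 + 6.9/5.341e+04] = -1.8 log₁₀[0.000214 + 0.000129] = 6.237, so f = 0.02571.
Total minor-loss coefficient ΣK = 1·0.96 + 1·0.36 = 1.32.
ΔP = [f·L/D + ΣK]·(ρV²/2) = [0.02571·8.554/0.1024 + 1.32]·(994.2·0.5173²/2) = [2.147 + 1.32]·133 = 461.3 Pa.
Head loss h_f = ΔP/(ρg) = 461.3/(994.2·9.81) = 0.04729 m.

h_f ≈ 0.04729 m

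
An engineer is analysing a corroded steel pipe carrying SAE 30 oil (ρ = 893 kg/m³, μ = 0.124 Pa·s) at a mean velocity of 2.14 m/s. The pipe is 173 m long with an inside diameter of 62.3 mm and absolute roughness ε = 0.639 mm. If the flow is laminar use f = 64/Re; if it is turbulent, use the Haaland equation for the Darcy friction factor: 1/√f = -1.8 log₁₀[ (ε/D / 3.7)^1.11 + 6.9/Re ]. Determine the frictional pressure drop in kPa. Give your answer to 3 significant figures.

Reynolds number Re = ρVD/μ = 893 · 2.14 · 0.0623 / 0.124 = 960.1.
Re < 2300 → laminar flow, so f = 64/Re = 64/960.1 = 0.06666 (the turbulent correlation is not needed).
Darcy-Weisbach: ΔP = f(L/D)(ρV²/2) = 0.06666·(173/0.0623)·(893·2.14²/2) = 0.06666·2777·2045 = 3.785e+05 Pa.
ΔP = 3.785e+05 Pa = 378 kPa.

ΔP ≈ 378 kPa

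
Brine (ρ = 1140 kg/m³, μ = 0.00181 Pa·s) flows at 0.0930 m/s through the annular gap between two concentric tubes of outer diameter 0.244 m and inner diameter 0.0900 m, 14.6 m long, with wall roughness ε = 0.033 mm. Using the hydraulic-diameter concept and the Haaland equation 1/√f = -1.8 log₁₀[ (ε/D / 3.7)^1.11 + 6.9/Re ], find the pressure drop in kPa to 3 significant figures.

Hydraulic diameter D_h = 4A/P = D_o - D_i = 0.244 - 0.09 = 0.154 m.
Re = ρVD_h/μ = 1140·0.093·0.154/0.00181 = 9020.
ε/D_h = 3.3e-05/0.154 = 0.000214; Haaland gives 1/√f = -1.8 log₁₀[1.98e-05+0.000765] = 5.59, so f = 0.03201.
ΔP = f(L/D_h)(ρV²/2) = 0.03201·14.6/0.154·4.93 = 14.96 Pa.
ΔP = 0.0150 kPa.

ΔP ≈ 0.0150 kPa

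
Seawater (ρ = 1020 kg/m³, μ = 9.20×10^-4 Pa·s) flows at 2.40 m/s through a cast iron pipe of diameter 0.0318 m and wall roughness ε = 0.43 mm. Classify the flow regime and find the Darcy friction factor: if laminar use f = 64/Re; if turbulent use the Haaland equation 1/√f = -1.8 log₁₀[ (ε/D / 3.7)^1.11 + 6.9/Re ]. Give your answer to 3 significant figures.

f ≈ 0.0427

Re = ρVD/μ = 1020·2.4·0.0318/0.00092 = 8.462e+04.
Re > 4000 → turbulent. ε/D = 0.00043/0.0318 = 0.0135; Haaland: 1/√f = -1.8 log₁₀[0.00197 + 8.15e-05] = 4.838, so f = 0.04273.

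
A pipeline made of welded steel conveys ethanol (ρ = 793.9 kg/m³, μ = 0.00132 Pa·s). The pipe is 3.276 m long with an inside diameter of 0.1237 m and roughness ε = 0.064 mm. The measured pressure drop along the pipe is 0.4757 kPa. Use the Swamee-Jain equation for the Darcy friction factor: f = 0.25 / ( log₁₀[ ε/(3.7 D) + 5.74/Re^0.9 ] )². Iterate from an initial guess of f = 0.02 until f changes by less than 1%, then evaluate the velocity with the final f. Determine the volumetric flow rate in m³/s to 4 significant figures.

Q ≈ 0.01798 m³/s

Rearranging Darcy-Weisbach: V = √(2·ΔP·D/(f·L·ρ)). With ε/D = 6.4e-05/0.1237 = 0.000517, iterate starting from f = 0.02:
  f = 0.02 → V = √(2·475.7·0.1237/(0.02·3.276·793.9)) = 1.504 m/s; Re = ρVD/μ = 1.119e+05; f → 0.02021
  f = 0.02021 → V = 1.496 m/s; Re = 1.113e+05; f → 0.02022
Converged (Δf/f < 1%). With the final f = 0.02022: V = √(2·475.7·0.1237/(0.02022·3.276·793.9)) = 1.496 m/s.
Q = V·A = 1.496·(π/4·0.1237²) = 0.01798 m³/s = 0.01798 m³/s.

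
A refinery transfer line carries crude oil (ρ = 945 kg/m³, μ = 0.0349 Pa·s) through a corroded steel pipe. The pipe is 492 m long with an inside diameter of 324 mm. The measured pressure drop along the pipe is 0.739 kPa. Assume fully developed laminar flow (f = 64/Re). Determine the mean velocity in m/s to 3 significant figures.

V ≈ 0.141 m/s

For laminar flow, f = 64/Re with Re = ρVD/μ, so Darcy-Weisbach reduces to ΔP = 32μLV/D². Solving for V: V = ΔP·D²/(32μL) = 739·(0.324)²/(32·0.0349·492) = 0.1412 m/s.
Check: Re = ρVD/μ = 945·0.1412·0.324/0.0349 = 1239 < 2300, so the laminar assumption holds.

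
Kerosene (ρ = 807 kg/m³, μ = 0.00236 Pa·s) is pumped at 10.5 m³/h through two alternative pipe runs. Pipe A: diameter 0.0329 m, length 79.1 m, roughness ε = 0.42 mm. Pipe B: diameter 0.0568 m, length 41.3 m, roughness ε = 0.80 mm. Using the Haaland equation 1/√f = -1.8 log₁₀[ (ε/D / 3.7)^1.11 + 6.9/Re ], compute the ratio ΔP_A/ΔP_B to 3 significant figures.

Pipe A: V = Q/A = 0.002917/0.0008501 = 3.431 m/s; Re = 3.86e+04; ε/D = 0.0128; Haaland → f = 0.04256; ΔP_A = f(L/D)(ρV²/2) = 4.86e+05 Pa.
Pipe B: V = Q/A = 0.002917/0.002534 = 1.151 m/s; Re = 2.236e+04; ε/D = 0.0141; Haaland → f = 0.04479; ΔP_B = f(L/D)(ρV²/2) = 1.741e+04 Pa.
ΔP_A/ΔP_B = 4.86e+05/1.741e+04 = 27.9.

ΔP_A/ΔP_B ≈ 27.9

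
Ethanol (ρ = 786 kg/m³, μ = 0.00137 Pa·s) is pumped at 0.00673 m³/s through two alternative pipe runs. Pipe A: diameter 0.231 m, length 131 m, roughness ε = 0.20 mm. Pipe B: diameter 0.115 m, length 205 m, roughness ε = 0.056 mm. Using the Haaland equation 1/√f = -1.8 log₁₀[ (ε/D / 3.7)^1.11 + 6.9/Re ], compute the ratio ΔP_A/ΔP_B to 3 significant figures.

Pipe A: V = Q/A = 0.00673/0.04191 = 0.1606 m/s; Re = 2.128e+04; ε/D = 0.000866; Haaland → f = 0.02703; ΔP_A = f(L/D)(ρV²/2) = 155.3 Pa.
Pipe B: V = Q/A = 0.00673/0.01039 = 0.6479 m/s; Re = 4.275e+04; ε/D = 0.000487; Haaland → f = 0.02284; ΔP_B = f(L/D)(ρV²/2) = 6716 Pa.
ΔP_A/ΔP_B = 155.3/6716 = 0.0231.

ΔP_A/ΔP_B ≈ 0.0231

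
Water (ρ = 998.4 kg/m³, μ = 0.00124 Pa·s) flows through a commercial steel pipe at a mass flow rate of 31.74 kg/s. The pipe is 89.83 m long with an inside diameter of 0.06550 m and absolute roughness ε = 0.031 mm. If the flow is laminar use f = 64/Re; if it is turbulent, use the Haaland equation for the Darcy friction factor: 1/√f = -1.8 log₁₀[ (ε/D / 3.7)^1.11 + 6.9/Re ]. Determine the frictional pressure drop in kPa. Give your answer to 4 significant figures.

ΔP ≈ 1061 kPa

A = πD²/4 = π(0.0655)²/4 = 0.00337 m²; mean velocity V = ṁ/(ρA) = 31.74/(998.4 · 0.00337) = 9.435 m/s.
Reynolds number Re = ρVD/μ = 998.4 · 9.435 · 0.0655 / 0.00124 = 4.976e+05.
Re > 4000 → turbulent. Relative roughness ε/D = 3.1e-05/0.0655 = 0.000473. Haaland: 1/√f = -1.8 log₁₀[(0.000473/3.7)^1.11 + 6.9/4.976e+05] = -1.8 log₁₀[4.77e-05 + 1.39e-05] = 7.579, so f = 0.01741.
Darcy-Weisbach: ΔP = f(L/D)(ρV²/2) = 0.01741·(89.83/0.0655)·(998.4·9.435²/2) = 0.01741·1371·4.444e+04 = 1.061e+06 Pa.
ΔP = 1.061e+06 Pa = 1061 kPa.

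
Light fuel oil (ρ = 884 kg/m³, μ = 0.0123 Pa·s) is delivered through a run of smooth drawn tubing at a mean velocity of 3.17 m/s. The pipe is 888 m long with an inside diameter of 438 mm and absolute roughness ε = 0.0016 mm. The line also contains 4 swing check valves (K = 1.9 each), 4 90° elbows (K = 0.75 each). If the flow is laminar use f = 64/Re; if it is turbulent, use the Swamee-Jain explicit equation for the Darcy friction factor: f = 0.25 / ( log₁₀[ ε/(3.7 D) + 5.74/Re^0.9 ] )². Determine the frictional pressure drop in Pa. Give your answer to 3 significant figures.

Reynolds number Re = ρVD/μ = 884 · 3.17 · 0.438 / 0.0123 = 9.979e+04.
Re > 4000 → turbulent. Relative roughness ε/D = 1.6e-06/0.438 = 3.65e-06. Swamee-Jain: f = 0.25/(log₁₀[3.65e-06/3.7 + 5.74/9.979e+04^0.9])² = 0.25/(log₁₀[9.87e-07 + 0.000182])² = 0.25/(-3.738)² = 0.01789.
Total minor-loss coefficient ΣK = 4·1.9 + 4·0.75 = 10.6.
ΔP = [f·L/D + ΣK]·(ρV²/2) = [0.01789·888/0.438 + 10.6]·(884·3.17²/2) = [36.28 + 10.6]·4442 = 2.082e+05 Pa.

ΔP ≈ 208000 Pa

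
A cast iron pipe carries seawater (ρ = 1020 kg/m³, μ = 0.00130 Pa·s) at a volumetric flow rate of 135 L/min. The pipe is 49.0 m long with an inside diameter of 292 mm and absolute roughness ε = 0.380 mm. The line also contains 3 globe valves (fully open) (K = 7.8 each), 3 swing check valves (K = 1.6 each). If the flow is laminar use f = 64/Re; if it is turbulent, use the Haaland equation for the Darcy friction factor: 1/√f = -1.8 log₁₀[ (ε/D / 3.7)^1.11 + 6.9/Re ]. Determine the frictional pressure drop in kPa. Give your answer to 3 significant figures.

ΔP ≈ 0.0196 kPa

Q = 135 L/min = 135/60000 = 0.00225 m³/s.
Cross-sectional area A = πD²/4 = π(0.292)²/4 = 0.06697 m²; mean velocity V = Q/A = 0.00225/0.06697 = 0.0336 m/s.
Reynolds number Re = ρVD/μ = 1020 · 0.0336 · 0.292 / 0.0013 = 7698.
Re > 4000 → turbulent. Relative roughness ε/D = 0.00038/0.292 = 0.0013. Haaland: 1/√f = -1.8 log₁₀[(0.0013/3.7)^1.11 + 6.9/7698] = -1.8 log₁₀[0.000147 + 0.000896] = 5.367, so f = 0.03472.
Total minor-loss coefficient ΣK = 3·7.8 + 3·1.6 = 28.2.
ΔP = [f·L/D + ΣK]·(ρV²/2) = [0.03472·49/0.292 + 28.2]·(1020·0.0336²/2) = [5.826 + 28.2]·0.5757 = 19.59 Pa.
ΔP = 19.59 Pa = 0.0196 kPa.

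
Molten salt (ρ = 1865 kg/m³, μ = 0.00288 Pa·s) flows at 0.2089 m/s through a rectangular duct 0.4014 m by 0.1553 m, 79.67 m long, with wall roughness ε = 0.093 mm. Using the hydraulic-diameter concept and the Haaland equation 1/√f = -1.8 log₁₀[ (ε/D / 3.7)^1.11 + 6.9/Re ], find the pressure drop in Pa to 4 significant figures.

ΔP ≈ 350.5 Pa

Hydraulic diameter D_h = 4A/P = 4·(0.4014·0.1553)/(2·(0.4014+0.1553)) = 0.2493/1.113 = 0.224 m.
Re = ρVD_h/μ = 1865·0.2089·0.224/0.00288 = 3.03e+04.
ε/D_h = 9.3e-05/0.224 = 0.000415; Haaland gives 1/√f = -1.8 log₁₀[4.13e-05+0.000228] = 6.426, so f = 0.02421.
ΔP = f(L/D_h)(ρV²/2) = 0.02421·79.67/0.224·40.69 = 350.5 Pa.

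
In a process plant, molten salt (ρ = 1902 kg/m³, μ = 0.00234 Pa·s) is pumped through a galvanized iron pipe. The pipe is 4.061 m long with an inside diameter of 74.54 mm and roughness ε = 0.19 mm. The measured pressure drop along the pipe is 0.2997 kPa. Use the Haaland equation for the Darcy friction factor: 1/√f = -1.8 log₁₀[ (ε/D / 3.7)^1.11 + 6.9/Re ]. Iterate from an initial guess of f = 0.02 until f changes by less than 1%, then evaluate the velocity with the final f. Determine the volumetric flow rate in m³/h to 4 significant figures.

Q ≈ 6.985 m³/h

Rearranging Darcy-Weisbach: V = √(2·ΔP·D/(f·L·ρ)). With ε/D = 0.00019/0.07454 = 0.00255, iterate starting from f = 0.02:
  f = 0.02 → V = √(2·299.7·0.07454/(0.02·4.061·1902)) = 0.5378 m/s; Re = ρVD/μ = 3.258e+04; f → 0.02863
  f = 0.02863 → V = 0.4495 m/s; Re = 2.723e+04; f → 0.02923
  f = 0.02923 → V = 0.4449 m/s; Re = 2.695e+04; f → 0.02926
Converged (Δf/f < 1%). With the final f = 0.02926: V = √(2·299.7·0.07454/(0.02926·4.061·1902)) = 0.4446 m/s.
Q = V·A = 0.4446·(π/4·0.07454²) = 0.00194 m³/s = 6.985 m³/h.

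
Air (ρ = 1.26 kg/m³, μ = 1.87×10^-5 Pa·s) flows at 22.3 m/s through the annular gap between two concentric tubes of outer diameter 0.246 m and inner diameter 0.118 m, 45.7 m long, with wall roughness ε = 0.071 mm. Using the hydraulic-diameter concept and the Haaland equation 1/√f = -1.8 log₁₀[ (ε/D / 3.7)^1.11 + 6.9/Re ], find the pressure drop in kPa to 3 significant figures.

Hydraulic diameter D_h = 4A/P = D_o - D_i = 0.246 - 0.118 = 0.128 m.
Re = ρVD_h/μ = 1.26·22.3·0.128/1.87e-05 = 1.923e+05.
ε/D_h = 7.1e-05/0.128 = 0.000555; Haaland gives 1/√f = -1.8 log₁₀[5.69e-05+3.59e-05] = 7.259, so f = 0.01898.
ΔP = f(L/D_h)(ρV²/2) = 0.01898·45.7/0.128·313.3 = 2123 Pa.
ΔP = 2.12 kPa.

ΔP ≈ 2.12 kPa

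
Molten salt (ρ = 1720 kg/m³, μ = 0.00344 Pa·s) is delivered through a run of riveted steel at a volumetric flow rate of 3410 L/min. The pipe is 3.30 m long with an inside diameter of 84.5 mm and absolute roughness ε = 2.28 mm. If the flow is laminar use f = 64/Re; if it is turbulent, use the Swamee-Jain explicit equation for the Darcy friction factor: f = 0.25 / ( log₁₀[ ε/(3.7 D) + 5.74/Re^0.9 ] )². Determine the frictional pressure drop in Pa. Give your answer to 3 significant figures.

ΔP ≈ 189000 Pa

Q = 3410 L/min = 3410/60000 = 0.05683 m³/s.
Cross-sectional area A = πD²/4 = π(0.0845)²/4 = 0.005608 m²; mean velocity V = Q/A = 0.05683/0.005608 = 10.13 m/s.
Reynolds number Re = ρVD/μ = 1720 · 10.13 · 0.0845 / 0.00344 = 4.282e+05.
Re > 4000 → turbulent. Relative roughness ε/D = 0.00228/0.0845 = 0.027. Swamee-Jain: f = 0.25/(log₁₀[0.027/3.7 + 5.74/4.282e+05^0.9])² = 0.25/(log₁₀[0.00729 + 4.9e-05])² = 0.25/(-2.134)² = 0.05489.
Darcy-Weisbach: ΔP = f(L/D)(ρV²/2) = 0.05489·(3.3/0.0845)·(1720·10.13²/2) = 0.05489·39.05·8.833e+04 = 1.893e+05 Pa.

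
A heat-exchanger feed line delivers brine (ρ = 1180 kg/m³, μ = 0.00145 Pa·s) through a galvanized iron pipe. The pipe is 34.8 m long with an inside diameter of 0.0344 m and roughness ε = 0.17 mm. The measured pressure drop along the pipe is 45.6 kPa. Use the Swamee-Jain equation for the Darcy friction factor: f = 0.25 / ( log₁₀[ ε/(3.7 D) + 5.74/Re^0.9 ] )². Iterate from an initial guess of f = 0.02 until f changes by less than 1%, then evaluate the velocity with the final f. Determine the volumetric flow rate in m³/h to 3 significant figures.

Rearranging Darcy-Weisbach: V = √(2·ΔP·D/(f·L·ρ)). With ε/D = 0.00017/0.0344 = 0.00494, iterate starting from f = 0.02:
  f = 0.02 → V = √(2·4.56e+04·0.0344/(0.02·34.8·1180)) = 1.954 m/s; Re = ρVD/μ = 5.471e+04; f → 0.03228
  f = 0.03228 → V = 1.538 m/s; Re = 4.307e+04; f → 0.03273
  f = 0.03273 → V = 1.528 m/s; Re = 4.277e+04; f → 0.03275
Converged (Δf/f < 1%). With the final f = 0.03275: V = √(2·4.56e+04·0.0344/(0.03275·34.8·1180)) = 1.527 m/s.
Q = V·A = 1.527·(π/4·0.0344²) = 0.00142 m³/s = 5.11 m³/h.

Q ≈ 5.11 m³/h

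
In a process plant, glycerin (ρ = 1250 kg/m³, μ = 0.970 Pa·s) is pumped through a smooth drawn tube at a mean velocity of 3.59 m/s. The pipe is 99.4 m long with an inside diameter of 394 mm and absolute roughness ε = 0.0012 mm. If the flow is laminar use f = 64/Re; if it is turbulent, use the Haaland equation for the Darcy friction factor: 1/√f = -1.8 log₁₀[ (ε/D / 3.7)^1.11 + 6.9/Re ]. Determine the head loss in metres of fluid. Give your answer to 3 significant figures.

h_f ≈ 5.82 m

Reynolds number Re = ρVD/μ = 1250 · 3.59 · 0.394 / 0.97 = 1823.
Re < 2300 → laminar flow, so f = 64/Re = 64/1823 = 0.03511 (the turbulent correlation is not needed).
Darcy-Weisbach: ΔP = f(L/D)(ρV²/2) = 0.03511·(99.4/0.394)·(1250·3.59²/2) = 0.03511·252.3·8055 = 7.135e+04 Pa.
Head loss h_f = ΔP/(ρg) = 7.135e+04/(1250·9.81) = 5.82 m.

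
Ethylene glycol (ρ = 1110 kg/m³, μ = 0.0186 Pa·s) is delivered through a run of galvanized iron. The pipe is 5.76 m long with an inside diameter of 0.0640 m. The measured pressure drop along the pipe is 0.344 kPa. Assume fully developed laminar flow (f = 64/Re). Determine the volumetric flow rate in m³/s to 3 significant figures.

For laminar flow, f = 64/Re with Re = ρVD/μ, so Darcy-Weisbach reduces to ΔP = 32μLV/D². Solving for V: V = ΔP·D²/(32μL) = 344·(0.064)²/(32·0.0186·5.76) = 0.411 m/s.
Check: Re = ρVD/μ = 1110·0.411·0.064/0.0186 = 1570 < 2300, so the laminar assumption holds.
Q = V·A = 0.411·(π/4·0.064²) = 0.001322 m³/s = 0.00132 m³/s.

Q ≈ 0.00132 m³/s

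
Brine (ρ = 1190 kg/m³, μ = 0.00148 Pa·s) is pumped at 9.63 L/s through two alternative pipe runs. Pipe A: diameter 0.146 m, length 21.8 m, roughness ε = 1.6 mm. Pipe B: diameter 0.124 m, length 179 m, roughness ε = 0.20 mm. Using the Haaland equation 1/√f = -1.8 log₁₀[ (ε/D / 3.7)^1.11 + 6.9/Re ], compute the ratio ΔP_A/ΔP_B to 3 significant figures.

ΔP_A/ΔP_B ≈ 0.0885

Pipe A: V = Q/A = 0.00963/0.01674 = 0.5752 m/s; Re = 6.753e+04; ε/D = 0.011; Haaland → f = 0.03996; ΔP_A = f(L/D)(ρV²/2) = 1175 Pa.
Pipe B: V = Q/A = 0.00963/0.01208 = 0.7974 m/s; Re = 7.951e+04; ε/D = 0.00161; Haaland → f = 0.0243; ΔP_B = f(L/D)(ρV²/2) = 1.327e+04 Pa.
ΔP_A/ΔP_B = 1175/1.327e+04 = 0.0885.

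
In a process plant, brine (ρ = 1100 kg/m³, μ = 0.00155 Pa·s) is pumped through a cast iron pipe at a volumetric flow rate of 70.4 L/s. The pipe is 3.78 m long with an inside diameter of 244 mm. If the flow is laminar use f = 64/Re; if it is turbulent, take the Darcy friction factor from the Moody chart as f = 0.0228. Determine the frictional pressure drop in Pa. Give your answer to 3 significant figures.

ΔP ≈ 440 Pa

Q = 70.4 L/s = 70.4/1000 = 0.0704 m³/s.
Cross-sectional area A = πD²/4 = π(0.244)²/4 = 0.04676 m²; mean velocity V = Q/A = 0.0704/0.04676 = 1.506 m/s.
Reynolds number Re = ρVD/μ = 1100 · 1.506 · 0.244 / 0.00155 = 2.607e+05.
Re > 4000 → turbulent; use the Moody-chart value f = 0.0228.
Darcy-Weisbach: ΔP = f(L/D)(ρV²/2) = 0.0228·(3.78/0.244)·(1100·1.506²/2) = 0.0228·15.49·1247 = 440.4 Pa.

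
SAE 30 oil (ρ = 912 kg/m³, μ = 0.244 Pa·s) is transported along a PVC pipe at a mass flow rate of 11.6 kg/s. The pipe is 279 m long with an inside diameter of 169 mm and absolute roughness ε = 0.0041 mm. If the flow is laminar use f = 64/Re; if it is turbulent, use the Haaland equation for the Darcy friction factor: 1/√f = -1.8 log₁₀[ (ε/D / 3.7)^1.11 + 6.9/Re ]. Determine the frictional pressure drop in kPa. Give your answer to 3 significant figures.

ΔP ≈ 43.2 kPa

A = πD²/4 = π(0.169)²/4 = 0.02243 m²; mean velocity V = ṁ/(ρA) = 11.6/(912 · 0.02243) = 0.567 m/s.
Reynolds number Re = ρVD/μ = 912 · 0.567 · 0.169 / 0.244 = 358.2.
Re < 2300 → laminar flow, so f = 64/Re = 64/358.2 = 0.1787 (the turbulent correlation is not needed).
Darcy-Weisbach: ΔP = f(L/D)(ρV²/2) = 0.1787·(279/0.169)·(912·0.567²/2) = 0.1787·1651·146.6 = 4.325e+04 Pa.
ΔP = 4.325e+04 Pa = 43.2 kPa.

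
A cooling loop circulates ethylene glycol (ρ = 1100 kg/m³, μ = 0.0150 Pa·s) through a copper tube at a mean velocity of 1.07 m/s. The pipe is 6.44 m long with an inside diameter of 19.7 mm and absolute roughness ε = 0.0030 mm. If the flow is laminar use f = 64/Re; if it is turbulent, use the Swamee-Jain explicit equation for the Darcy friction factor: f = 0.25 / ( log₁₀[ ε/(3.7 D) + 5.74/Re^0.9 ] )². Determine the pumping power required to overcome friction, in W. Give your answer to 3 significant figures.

Reynolds number Re = ρVD/μ = 1100 · 1.07 · 0.0197 / 0.015 = 1546.
Re < 2300 → laminar flow, so f = 64/Re = 64/1546 = 0.0414 (the turbulent correlation is not needed).
Darcy-Weisbach: ΔP = f(L/D)(ρV²/2) = 0.0414·(6.44/0.0197)·(1100·1.07²/2) = 0.0414·326.9·629.7 = 8523 Pa.
Q = V·A = 1.07·0.0003048 = 0.0003261 m³/s.
Pumping power P = QΔP = 0.0003261·8523 = 2.780 W = 2.78 W.

P ≈ 2.78 W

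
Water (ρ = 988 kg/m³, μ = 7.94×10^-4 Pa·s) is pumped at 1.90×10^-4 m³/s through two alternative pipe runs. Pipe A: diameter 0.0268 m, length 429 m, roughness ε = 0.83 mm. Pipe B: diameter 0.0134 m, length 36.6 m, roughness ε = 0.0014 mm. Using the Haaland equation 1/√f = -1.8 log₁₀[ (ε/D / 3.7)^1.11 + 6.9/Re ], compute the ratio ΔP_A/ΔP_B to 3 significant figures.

Pipe A: V = Q/A = 0.00019/0.0005641 = 0.3368 m/s; Re = 1.123e+04; ε/D = 0.031; Haaland → f = 0.0607; ΔP_A = f(L/D)(ρV²/2) = 5.445e+04 Pa.
Pipe B: V = Q/A = 0.00019/0.000141 = 1.347 m/s; Re = 2.246e+04; ε/D = 0.000104; Haaland → f = 0.02519; ΔP_B = f(L/D)(ρV²/2) = 6.17e+04 Pa.
ΔP_A/ΔP_B = 5.445e+04/6.17e+04 = 0.883.

ΔP_A/ΔP_B ≈ 0.883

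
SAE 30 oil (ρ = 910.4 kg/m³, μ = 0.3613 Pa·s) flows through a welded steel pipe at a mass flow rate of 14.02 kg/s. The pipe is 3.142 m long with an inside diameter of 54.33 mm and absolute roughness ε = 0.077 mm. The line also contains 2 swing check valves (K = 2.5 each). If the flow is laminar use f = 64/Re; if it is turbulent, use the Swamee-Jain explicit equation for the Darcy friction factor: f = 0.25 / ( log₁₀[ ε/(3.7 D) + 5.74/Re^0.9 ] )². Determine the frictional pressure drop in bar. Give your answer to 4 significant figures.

A = πD²/4 = π(0.05433)²/4 = 0.002318 m²; mean velocity V = ṁ/(ρA) = 14.02/(910.4 · 0.002318) = 6.643 m/s.
Reynolds number Re = ρVD/μ = 910.4 · 6.643 · 0.05433 / 0.361 = 909.4.
Re < 2300 → laminar flow, so f = 64/Re = 64/909.4 = 0.07038 (the turbulent correlation is not needed).
Total minor-loss coefficient ΣK = 2·2.5 = 5.
ΔP = [f·L/D + ΣK]·(ρV²/2) = [0.07038·3.142/0.05433 + 5]·(910.4·6.643²/2) = [4.07 + 5]·2.009e+04 = 1.822e+05 Pa.
ΔP = 1.822e+05 Pa = 1.822 bar.

ΔP ≈ 1.822 bar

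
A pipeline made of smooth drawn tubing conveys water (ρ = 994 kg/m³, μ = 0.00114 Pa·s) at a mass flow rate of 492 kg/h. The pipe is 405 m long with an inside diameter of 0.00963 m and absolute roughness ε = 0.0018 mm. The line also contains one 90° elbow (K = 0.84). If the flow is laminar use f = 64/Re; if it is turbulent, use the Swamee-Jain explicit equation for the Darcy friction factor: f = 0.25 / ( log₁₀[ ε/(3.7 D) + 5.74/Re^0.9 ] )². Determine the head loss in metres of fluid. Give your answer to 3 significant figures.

h_f ≈ 213 m

ṁ = 492 kg/h = 492/3600 = 0.1367 kg/s.
A = πD²/4 = π(0.00963)²/4 = 7.284e-05 m²; mean velocity V = ṁ/(ρA) = 0.1367/(994 · 7.284e-05) = 1.888 m/s.
Reynolds number Re = ρVD/μ = 994 · 1.888 · 0.00963 / 0.00114 = 1.585e+04.
Re > 4000 → turbulent. Relative roughness ε/D = 1.8e-06/0.00963 = 0.000187. Swamee-Jain: f = 0.25/(log₁₀[0.000187/3.7 + 5.74/1.585e+04^0.9])² = 0.25/(log₁₀[5.05e-05 + 0.000953])² = 0.25/(-2.999)² = 0.0278.
Total minor-loss coefficient ΣK = 1·0.84 = 0.84.
ΔP = [f·L/D + ΣK]·(ρV²/2) = [0.0278·405/0.00963 + 0.84]·(994·1.888²/2) = [1169 + 0.84]·1771 = 2.072e+06 Pa.
Head loss h_f = ΔP/(ρg) = 2.072e+06/(994·9.81) = 213 m.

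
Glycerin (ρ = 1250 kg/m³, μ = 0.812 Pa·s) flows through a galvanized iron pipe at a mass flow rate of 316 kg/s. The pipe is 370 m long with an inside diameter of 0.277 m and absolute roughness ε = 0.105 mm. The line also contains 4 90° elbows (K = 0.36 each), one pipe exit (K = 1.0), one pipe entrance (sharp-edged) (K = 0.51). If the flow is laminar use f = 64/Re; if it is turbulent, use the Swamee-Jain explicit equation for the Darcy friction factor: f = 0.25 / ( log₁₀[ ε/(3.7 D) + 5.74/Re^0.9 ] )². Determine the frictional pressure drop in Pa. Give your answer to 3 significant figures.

ΔP ≈ 558000 Pa

A = πD²/4 = π(0.277)²/4 = 0.06026 m²; mean velocity V = ṁ/(ρA) = 316/(1250 · 0.06026) = 4.195 m/s.
Reynolds number Re = ρVD/μ = 1250 · 4.195 · 0.277 / 0.812 = 1789.
Re < 2300 → laminar flow, so f = 64/Re = 64/1789 = 0.03578 (the turbulent correlation is not needed).
Total minor-loss coefficient ΣK = 4·0.36 + 1·1 + 1·0.51 = 2.95.
ΔP = [f·L/D + ΣK]·(ρV²/2) = [0.03578·370/0.277 + 2.95]·(1250·4.195²/2) = [47.79 + 2.95]·1.1e+04 = 5.581e+05 Pa.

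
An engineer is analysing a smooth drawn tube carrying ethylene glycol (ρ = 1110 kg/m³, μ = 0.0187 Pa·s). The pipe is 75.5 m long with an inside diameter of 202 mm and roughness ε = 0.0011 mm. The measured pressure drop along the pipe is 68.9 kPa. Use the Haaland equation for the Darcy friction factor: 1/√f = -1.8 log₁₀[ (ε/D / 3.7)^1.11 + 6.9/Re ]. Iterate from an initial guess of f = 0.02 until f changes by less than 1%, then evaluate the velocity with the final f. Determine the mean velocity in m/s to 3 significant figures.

Rearranging Darcy-Weisbach: V = √(2·ΔP·D/(f·L·ρ)). With ε/D = 1.1e-06/0.202 = 5.45e-06, iterate starting from f = 0.02:
  f = 0.02 → V = √(2·6.89e+04·0.202/(0.02·75.5·1110)) = 4.075 m/s; Re = ρVD/μ = 4.886e+04; f → 0.02083
  f = 0.02083 → V = 3.993 m/s; Re = 4.788e+04; f → 0.02093
Converged (Δf/f < 1%). With the final f = 0.02093: V = √(2·6.89e+04·0.202/(0.02093·75.5·1110)) = 3.984 m/s.

V ≈ 3.98 m/s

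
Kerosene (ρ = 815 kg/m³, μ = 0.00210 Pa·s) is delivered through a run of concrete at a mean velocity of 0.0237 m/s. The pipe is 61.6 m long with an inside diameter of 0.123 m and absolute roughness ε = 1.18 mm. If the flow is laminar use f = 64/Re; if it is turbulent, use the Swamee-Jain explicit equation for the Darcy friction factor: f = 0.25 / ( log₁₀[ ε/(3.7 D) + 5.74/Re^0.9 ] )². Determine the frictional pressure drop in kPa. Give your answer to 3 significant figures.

Reynolds number Re = ρVD/μ = 815 · 0.0237 · 0.123 / 0.0021 = 1131.
Re < 2300 → laminar flow, so f = 64/Re = 64/1131 = 0.05657 (the turbulent correlation is not needed).
Darcy-Weisbach: ΔP = f(L/D)(ρV²/2) = 0.05657·(61.6/0.123)·(815·0.0237²/2) = 0.05657·500.8·0.2289 = 6.485 Pa.
ΔP = 6.485 Pa = 0.00648 kPa.

ΔP ≈ 0.00648 kPa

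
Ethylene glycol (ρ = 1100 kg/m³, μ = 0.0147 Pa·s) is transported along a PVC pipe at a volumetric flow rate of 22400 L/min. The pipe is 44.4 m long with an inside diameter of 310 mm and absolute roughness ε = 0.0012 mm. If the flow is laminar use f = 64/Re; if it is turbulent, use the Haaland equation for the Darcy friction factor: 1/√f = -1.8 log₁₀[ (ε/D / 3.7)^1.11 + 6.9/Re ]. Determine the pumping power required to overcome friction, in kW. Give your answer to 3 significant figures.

P ≈ 12.5 kW

Q = 22400 L/min = 22400/60000 = 0.3733 m³/s.
Cross-sectional area A = πD²/4 = π(0.31)²/4 = 0.07548 m²; mean velocity V = Q/A = 0.3733/0.07548 = 4.946 m/s.
Reynolds number Re = ρVD/μ = 1100 · 4.946 · 0.31 / 0.0147 = 1.147e+05.
Re > 4000 → turbulent. Relative roughness ε/D = 1.2e-06/0.31 = 3.87e-06. Haaland: 1/√f = -1.8 log₁₀[(3.87e-06/3.7)^1.11 + 6.9/1.147e+05] = -1.8 log₁₀[2.3e-07 + 6.01e-05] = 7.595, so f = 0.01734.
Darcy-Weisbach: ΔP = f(L/D)(ρV²/2) = 0.01734·(44.4/0.31)·(1100·4.946²/2) = 0.01734·143.2·1.346e+04 = 3.342e+04 Pa.
Pumping power P = QΔP = 0.3733·3.342e+04 = 12470 W = 12.5 kW.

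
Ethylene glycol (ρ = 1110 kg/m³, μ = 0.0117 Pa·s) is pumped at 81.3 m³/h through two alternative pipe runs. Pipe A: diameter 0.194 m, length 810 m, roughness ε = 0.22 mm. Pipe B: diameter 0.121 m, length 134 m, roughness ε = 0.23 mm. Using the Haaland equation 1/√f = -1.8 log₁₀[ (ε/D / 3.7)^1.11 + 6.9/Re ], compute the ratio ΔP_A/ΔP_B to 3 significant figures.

ΔP_A/ΔP_B ≈ 0.594

Pipe A: V = Q/A = 0.02258/0.02956 = 0.764 m/s; Re = 1.406e+04; ε/D = 0.00113; Haaland → f = 0.02995; ΔP_A = f(L/D)(ρV²/2) = 4.051e+04 Pa.
Pipe B: V = Q/A = 0.02258/0.0115 = 1.964 m/s; Re = 2.254e+04; ε/D = 0.0019; Haaland → f = 0.02875; ΔP_B = f(L/D)(ρV²/2) = 6.817e+04 Pa.
ΔP_A/ΔP_B = 4.051e+04/6.817e+04 = 0.594.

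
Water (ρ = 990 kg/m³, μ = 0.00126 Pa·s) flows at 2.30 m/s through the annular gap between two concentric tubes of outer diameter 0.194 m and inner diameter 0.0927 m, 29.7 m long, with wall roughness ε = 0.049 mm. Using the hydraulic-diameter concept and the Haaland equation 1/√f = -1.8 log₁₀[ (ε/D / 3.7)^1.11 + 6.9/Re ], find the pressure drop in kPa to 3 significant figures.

Hydraulic diameter D_h = 4A/P = D_o - D_i = 0.194 - 0.0927 = 0.1013 m.
Re = ρVD_h/μ = 990·2.3·0.1013/0.00126 = 1.831e+05.
ε/D_h = 4.9e-05/0.1013 = 0.000484; Haaland gives 1/√f = -1.8 log₁₀[4.89e-05+3.77e-05] = 7.313, so f = 0.0187.
ΔP = f(L/D_h)(ρV²/2) = 0.0187·29.7/0.1013·2619 = 1.436e+04 Pa.
ΔP = 14.4 kPa.

ΔP ≈ 14.4 kPa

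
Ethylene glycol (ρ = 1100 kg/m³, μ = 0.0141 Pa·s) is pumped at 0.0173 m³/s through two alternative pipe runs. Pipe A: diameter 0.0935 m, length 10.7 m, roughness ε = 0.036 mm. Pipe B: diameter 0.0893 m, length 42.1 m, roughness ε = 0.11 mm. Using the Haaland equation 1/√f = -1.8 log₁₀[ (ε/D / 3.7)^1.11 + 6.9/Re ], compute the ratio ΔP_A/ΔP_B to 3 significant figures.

Pipe A: V = Q/A = 0.0173/0.006866 = 2.52 m/s; Re = 1.838e+04; ε/D = 0.000385; Haaland → f = 0.02696; ΔP_A = f(L/D)(ρV²/2) = 1.077e+04 Pa.
Pipe B: V = Q/A = 0.0173/0.006263 = 2.762 m/s; Re = 1.924e+04; ε/D = 0.00123; Haaland → f = 0.02827; ΔP_B = f(L/D)(ρV²/2) = 5.593e+04 Pa.
ΔP_A/ΔP_B = 1.077e+04/5.593e+04 = 0.193.

ΔP_A/ΔP_B ≈ 0.193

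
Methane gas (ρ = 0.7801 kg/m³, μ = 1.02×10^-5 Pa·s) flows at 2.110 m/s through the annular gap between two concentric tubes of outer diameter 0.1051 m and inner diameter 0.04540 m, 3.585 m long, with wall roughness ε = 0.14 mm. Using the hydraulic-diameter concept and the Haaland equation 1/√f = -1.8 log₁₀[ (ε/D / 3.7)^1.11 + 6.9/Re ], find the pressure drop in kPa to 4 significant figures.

Hydraulic diameter D_h = 4A/P = D_o - D_i = 0.1051 - 0.0454 = 0.0597 m.
Re = ρVD_h/μ = 0.7801·2.11·0.0597/1.02e-05 = 9634.
ε/D_h = 0.00014/0.0597 = 0.00235; Haaland gives 1/√f = -1.8 log₁₀[0.000282+0.000716] = 5.401, so f = 0.03428.
ΔP = f(L/D_h)(ρV²/2) = 0.03428·3.585/0.0597·1.737 = 3.574 Pa.
ΔP = 0.003574 kPa.

ΔP ≈ 0.003574 kPa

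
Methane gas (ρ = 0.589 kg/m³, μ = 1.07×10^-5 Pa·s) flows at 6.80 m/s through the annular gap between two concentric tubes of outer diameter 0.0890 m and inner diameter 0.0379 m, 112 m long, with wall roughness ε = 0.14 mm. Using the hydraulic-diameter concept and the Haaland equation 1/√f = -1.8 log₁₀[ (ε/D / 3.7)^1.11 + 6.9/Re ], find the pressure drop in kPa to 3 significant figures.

ΔP ≈ 0.924 kPa

Hydraulic diameter D_h = 4A/P = D_o - D_i = 0.089 - 0.0379 = 0.0511 m.
Re = ρVD_h/μ = 0.589·6.8·0.0511/1.07e-05 = 1.913e+04.
ε/D_h = 0.00014/0.0511 = 0.00274; Haaland gives 1/√f = -1.8 log₁₀[0.000335+0.000361] = 5.684, so f = 0.03096.
ΔP = f(L/D_h)(ρV²/2) = 0.03096·112/0.0511·13.62 = 924 Pa.
ΔP = 0.924 kPa.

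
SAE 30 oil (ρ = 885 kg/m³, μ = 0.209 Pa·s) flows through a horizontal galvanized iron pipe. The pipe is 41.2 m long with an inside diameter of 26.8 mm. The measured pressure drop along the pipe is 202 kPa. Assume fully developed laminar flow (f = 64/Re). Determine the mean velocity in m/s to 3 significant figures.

V ≈ 0.527 m/s

For laminar flow, f = 64/Re with Re = ρVD/μ, so Darcy-Weisbach reduces to ΔP = 32μLV/D². Solving for V: V = ΔP·D²/(32μL) = 2.02e+05·(0.0268)²/(32·0.209·41.2) = 0.5265 m/s.
Check: Re = ρVD/μ = 885·0.5265·0.0268/0.209 = 59.75 < 2300, so the laminar assumption holds.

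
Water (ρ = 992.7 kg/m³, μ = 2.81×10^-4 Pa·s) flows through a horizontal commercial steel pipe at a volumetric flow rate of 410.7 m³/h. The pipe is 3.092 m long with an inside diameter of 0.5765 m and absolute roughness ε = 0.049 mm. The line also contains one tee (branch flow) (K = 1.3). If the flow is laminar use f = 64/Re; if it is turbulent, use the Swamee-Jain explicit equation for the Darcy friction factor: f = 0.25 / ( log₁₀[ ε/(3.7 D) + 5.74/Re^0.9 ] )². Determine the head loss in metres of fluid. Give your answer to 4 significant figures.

h_f ≈ 0.01336 m

Q = 410.7 m³/h = 410.7/3600 = 0.1141 m³/s.
Cross-sectional area A = πD²/4 = π(0.5765)²/4 = 0.261 m²; mean velocity V = Q/A = 0.1141/0.261 = 0.4371 m/s.
Reynolds number Re = ρVD/μ = 992.7 · 0.4371 · 0.5765 / 0.000281 = 8.901e+05.
Re > 4000 → turbulent. Relative roughness ε/D = 4.9e-05/0.5765 = 8.5e-05. Swamee-Jain: f = 0.25/(log₁₀[8.5e-05/3.7 + 5.74/8.901e+05^0.9])² = 0.25/(log₁₀[2.3e-05 + 2.54e-05])² = 0.25/(-4.316)² = 0.01342.
Total minor-loss coefficient ΣK = 1·1.3 = 1.3.
ΔP = [f·L/D + ΣK]·(ρV²/2) = [0.01342·3.092/0.5765 + 1.3]·(992.7·0.4371²/2) = [0.07199 + 1.3]·94.81 = 130.1 Pa.
Head loss h_f = ΔP/(ρg) = 130.1/(992.7·9.81) = 0.01336 m.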